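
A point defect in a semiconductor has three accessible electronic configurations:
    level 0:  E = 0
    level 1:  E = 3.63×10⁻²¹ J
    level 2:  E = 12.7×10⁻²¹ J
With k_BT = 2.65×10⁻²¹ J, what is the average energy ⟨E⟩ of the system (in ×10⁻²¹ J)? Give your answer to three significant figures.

Eᵢ/kT = 0, 1.3698, 4.7925.
Z = Σ e^(−Eᵢ/kT) = e^(−0) + e^(−1.3698) + e^(−4.7925) = 1.0000 + 0.25416 + 0.0082917 = 1.2625.
⟨E⟩ = Σ Eᵢ e^(−Eᵢ/kT) / Z = (0·1.0000 + 3.63·0.25416 + 12.7·0.0082917) / 1.2625 = 0.814 ×10⁻²¹ J.

0.814 ×10⁻²¹ J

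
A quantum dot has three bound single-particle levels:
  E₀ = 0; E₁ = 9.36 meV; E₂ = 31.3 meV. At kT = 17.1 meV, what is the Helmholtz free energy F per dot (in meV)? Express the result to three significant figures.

-9.46 meV

Eᵢ/kT = 0, 0.54737, 1.8304.
Z = Σ e^(−Eᵢ/kT) = e^(−0) + e^(−0.54737) + e^(−1.8304) = 1.0000 + 0.57847 + 0.16035 = 1.7388.
F = −kT ln Z = −17.1 × ln(1.7388) = −17.1 × 0.55320 = -9.46 meV.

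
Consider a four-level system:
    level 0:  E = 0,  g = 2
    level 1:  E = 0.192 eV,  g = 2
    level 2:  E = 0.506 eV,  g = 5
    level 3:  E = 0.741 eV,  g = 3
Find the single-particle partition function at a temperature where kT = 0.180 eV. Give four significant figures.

Z = 3.038

Eᵢ/kT = 0, 1.06667, 2.81111, 4.11667.
Z = Σ gᵢe^(−Eᵢ/kT) = 2·e^(−0) + 2·e^(−1.06667) + 5·e^(−2.81111) + 3·e^(−4.11667) = 2.00000 + 0.688305 + 0.300691 + 0.0488961 = 3.03789.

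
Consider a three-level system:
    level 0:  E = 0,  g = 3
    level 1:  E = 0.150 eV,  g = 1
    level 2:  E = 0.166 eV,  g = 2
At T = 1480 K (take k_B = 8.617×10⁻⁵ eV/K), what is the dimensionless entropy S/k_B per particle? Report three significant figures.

1.63

k_BT = 8.617×10⁻⁵ × 1480 K = 0.12753 eV.
Eᵢ/kT = 0, 1.1762, 1.3017.
Z = Σ gᵢe^(−Eᵢ/kT) = 3·e^(−0) + 1·e^(−1.1762) + 2·e^(−1.3017) = 3.0000 + 0.30845 + 0.54414 = 3.8526.
⟨E⟩ = Σ EᵢPᵢ = 0.035455 eV.
S/k_B = ln Z + ⟨E⟩/kT = ln(3.8526) + 0.035455/0.12753 = 1.3487 + 0.27801 = 1.63.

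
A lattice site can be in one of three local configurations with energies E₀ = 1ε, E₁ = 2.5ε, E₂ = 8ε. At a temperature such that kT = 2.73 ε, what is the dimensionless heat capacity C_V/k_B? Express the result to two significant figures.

0.31

Eᵢ/kT = 0.3663, 0.9158, 2.930.
Z = Σ e^(−Eᵢ/kT) = e^(−0.3663) + e^(−0.9158) + e^(−2.930) = 0.6933 + 0.4002 + 0.05340 = 1.147.
⟨E⟩ = 1.849 ε, ⟨E²⟩ = 5.765 ε².
C_V/k_B = (⟨E²⟩ − ⟨E⟩²)/(kT)² = (5.765 − 3.419)/7.453 = 0.31.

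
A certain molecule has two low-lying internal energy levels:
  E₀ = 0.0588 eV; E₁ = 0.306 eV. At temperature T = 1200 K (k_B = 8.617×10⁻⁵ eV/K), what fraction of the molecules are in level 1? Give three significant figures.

0.0839

k_BT = 8.617×10⁻⁵ × 1200 K = 0.10340 eV.
Eᵢ/kT = 0.56867, 2.9594.
Z = Σ e^(−Eᵢ/kT) = e^(−0.56867) + e^(−2.9594) = 0.56628 + 0.051850 = 0.61813.
P₁ = e^(−E₁/kT) / Z = 0.051850/0.61813 = 0.0839.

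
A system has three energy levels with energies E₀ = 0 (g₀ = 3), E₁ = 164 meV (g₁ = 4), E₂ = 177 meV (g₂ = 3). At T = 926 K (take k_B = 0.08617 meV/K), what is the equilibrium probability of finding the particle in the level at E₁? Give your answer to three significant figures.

0.133

k_BT = 0.08617 × 926 K = 79.793 meV.
Eᵢ/kT = 0, 2.0553, 2.2182.
Z = Σ gᵢe^(−Eᵢ/kT) = 3·e^(−0) + 4·e^(−2.0553) + 3·e^(−2.2182) = 3.0000 + 0.51222 + 0.32641 = 3.8386.
P₁ = g₁ e^(−E₁/kT) / Z = 0.51222/3.8386 = 0.133.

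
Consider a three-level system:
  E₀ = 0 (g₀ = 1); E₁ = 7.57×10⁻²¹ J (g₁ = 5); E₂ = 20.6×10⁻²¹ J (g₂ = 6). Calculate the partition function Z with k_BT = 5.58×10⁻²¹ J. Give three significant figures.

Eᵢ/kT = 0, 1.3566, 3.6918.
Z = Σ gᵢe^(−Eᵢ/kT) = 1·e^(−0) + 5·e^(−1.3566) + 6·e^(−3.6918) = 1.0000 + 1.2877 + 0.14956 = 2.4373.

Z = 2.44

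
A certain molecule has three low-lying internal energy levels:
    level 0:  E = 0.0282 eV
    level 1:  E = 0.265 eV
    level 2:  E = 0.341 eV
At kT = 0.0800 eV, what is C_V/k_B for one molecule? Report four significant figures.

0.6627

Eᵢ/kT = 0.352500, 3.31250, 4.26250.
Z = Σ e^(−Eᵢ/kT) = e^(−0.352500) + e^(−3.31250) + e^(−4.26250) = 0.702929 + 0.0364250 + 0.0140870 = 0.753441.
⟨E⟩ = 0.0454964 eV, ⟨E²⟩ = 0.00631104 eV².
C_V/k_B = (⟨E²⟩ − ⟨E⟩²)/(kT)² = (0.00631104 − 0.00206992)/0.00640000 = 0.6627.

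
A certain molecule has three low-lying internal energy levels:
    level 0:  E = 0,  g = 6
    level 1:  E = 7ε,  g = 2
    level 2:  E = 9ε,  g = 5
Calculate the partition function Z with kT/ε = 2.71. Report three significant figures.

Z = 6.33

Eᵢ/kT = 0, 2.5830, 3.3210.
Z = Σ gᵢe^(−Eᵢ/kT) = 6·e^(−0) + 2·e^(−2.5830) + 5·e^(−3.3210) = 6.0000 + 0.15109 + 0.18058 = 6.3317.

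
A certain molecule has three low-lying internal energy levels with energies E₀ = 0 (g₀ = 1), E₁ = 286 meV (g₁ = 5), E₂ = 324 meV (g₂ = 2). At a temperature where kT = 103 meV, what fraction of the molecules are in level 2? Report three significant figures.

Eᵢ/kT = 0, 2.7767, 3.1456.
Z = Σ gᵢe^(−Eᵢ/kT) = 1·e^(−0) + 5·e^(−2.7767) + 2·e^(−3.1456) = 1.0000 + 0.31122 + 0.086082 = 1.3973.
P₂ = g₂ e^(−E₂/kT) / Z = 0.086082/1.3973 = 0.0616.

0.0616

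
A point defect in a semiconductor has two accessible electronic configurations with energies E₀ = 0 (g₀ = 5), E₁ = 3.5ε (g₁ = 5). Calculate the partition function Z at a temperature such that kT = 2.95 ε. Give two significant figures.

Eᵢ/kT = 0, 1.186.
Z = Σ gᵢe^(−Eᵢ/kT) = 5·e^(−0) + 5·e^(−1.186) = 5.000 + 1.527 = 6.527.

Z = 6.5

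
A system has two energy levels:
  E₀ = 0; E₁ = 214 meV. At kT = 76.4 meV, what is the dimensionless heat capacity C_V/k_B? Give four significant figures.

0.4236

Eᵢ/kT = 0, 2.80105.
Z = Σ e^(−Eᵢ/kT) = e^(−0) + e^(−2.80105) = 1.00000 + 0.0607462 = 1.06075.
⟨E⟩ = 12.2552 meV, ⟨E²⟩ = 2622.61 meV².
C_V/k_B = (⟨E²⟩ − ⟨E⟩²)/(kT)² = (2622.61 − 150.190)/5836.96 = 0.4236.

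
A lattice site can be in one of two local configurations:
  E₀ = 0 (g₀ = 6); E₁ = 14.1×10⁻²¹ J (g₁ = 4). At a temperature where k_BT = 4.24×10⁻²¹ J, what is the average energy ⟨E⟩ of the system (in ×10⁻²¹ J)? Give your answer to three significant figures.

Eᵢ/kT = 0, 3.3255.
Z = Σ gᵢe^(−Eᵢ/kT) = 6·e^(−0) + 4·e^(−3.3255) = 6.0000 + 0.14382 = 6.1438.
⟨E⟩ = Σ Eᵢ gᵢe^(−Eᵢ/kT) / Z = (0·6.0000 + 14.1·0.14382) / 6.1438 = 0.330 ×10⁻²¹ J.

0.330 ×10⁻²¹ J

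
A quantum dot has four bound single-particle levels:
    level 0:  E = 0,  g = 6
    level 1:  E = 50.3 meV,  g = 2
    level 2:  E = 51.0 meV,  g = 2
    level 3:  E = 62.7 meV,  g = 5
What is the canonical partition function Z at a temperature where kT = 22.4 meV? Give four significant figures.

Z = 6.721

Eᵢ/kT = 0, 2.24554, 2.27679, 2.79911.
Z = Σ gᵢe^(−Eᵢ/kT) = 6·e^(−0) + 2·e^(−2.24554) + 2·e^(−2.27679) + 5·e^(−2.79911) = 6.00000 + 0.211741 + 0.205226 + 0.304321 = 6.72129.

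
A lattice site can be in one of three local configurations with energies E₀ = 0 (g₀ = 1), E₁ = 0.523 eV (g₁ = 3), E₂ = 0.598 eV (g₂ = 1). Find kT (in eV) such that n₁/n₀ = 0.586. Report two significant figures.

0.32 eV

n₁/n₀ = (g₁/g₀) exp[−(E₁−E₀)/kT] = 0.586.
⇒ (E₁−E₀)/kT = ln((3/1)/0.586) = ln(5.119) = 1.633.
kT = 0.523 eV / 1.633 = 0.32 eV.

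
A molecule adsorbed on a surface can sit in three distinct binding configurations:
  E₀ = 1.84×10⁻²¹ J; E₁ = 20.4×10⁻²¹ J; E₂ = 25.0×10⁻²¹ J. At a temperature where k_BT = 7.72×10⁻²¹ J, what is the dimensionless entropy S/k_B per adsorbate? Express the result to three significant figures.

0.453

Eᵢ/kT = 0.23834, 2.6425, 3.2383.
Z = Σ e^(−Eᵢ/kT) = e^(−0.23834) + e^(−2.6425) + e^(−3.2383) = 0.78793 + 0.071183 + 0.039231 = 0.89834.
⟨E⟩ = Σ EᵢPᵢ = 4.3221 ×10⁻²¹ J.
S/k_B = ln Z + ⟨E⟩/kT = ln(0.89834) + 4.3221/7.72 = -0.10721 + 0.55986 = 0.453.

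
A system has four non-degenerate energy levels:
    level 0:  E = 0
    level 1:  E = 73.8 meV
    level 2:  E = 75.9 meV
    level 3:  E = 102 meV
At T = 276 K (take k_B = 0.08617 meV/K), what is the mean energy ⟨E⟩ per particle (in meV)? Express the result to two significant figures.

k_BT = 0.08617 × 276 K = 23.78 meV.
Eᵢ/kT = 0, 3.103, 3.192, 4.289.
Z = Σ e^(−Eᵢ/kT) = e^(−0) + e^(−3.103) + e^(−3.192) + e^(−4.289) = 1.000 + 0.04491 + 0.04109 + 0.01372 = 1.100.
⟨E⟩ = Σ Eᵢ e^(−Eᵢ/kT) / Z = (0·1.000 + 73.8·0.04491 + 75.9·0.04109 + 102·0.01372) / 1.100 = 7.1 meV.

7.1 meV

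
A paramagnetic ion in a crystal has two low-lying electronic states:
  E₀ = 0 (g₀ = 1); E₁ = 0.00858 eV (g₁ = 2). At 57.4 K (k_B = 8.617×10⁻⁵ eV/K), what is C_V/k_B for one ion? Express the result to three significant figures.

0.580

k_BT = 8.617×10⁻⁵ × 57.4 K = 0.0049462 eV.
Eᵢ/kT = 0, 1.7347.
Z = Σ gᵢe^(−Eᵢ/kT) = 1·e^(−0) + 2·e^(−1.7347) = 1.0000 + 0.35291 = 1.3529.
⟨E⟩ = 0.0022381 eV, ⟨E²⟩ = 0.000019203 eV².
C_V/k_B = (⟨E²⟩ − ⟨E⟩²)/(kT)² = (0.000019203 − 0.0000050091)/0.000024465 = 0.580.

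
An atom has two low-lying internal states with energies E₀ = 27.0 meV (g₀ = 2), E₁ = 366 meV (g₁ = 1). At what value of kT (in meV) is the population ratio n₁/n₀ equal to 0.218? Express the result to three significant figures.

408 meV

n₁/n₀ = (g₁/g₀) exp[−(E₁−E₀)/kT] = 0.218.
⇒ (E₁−E₀)/kT = ln((1/2)/0.218) = ln(2.2936) = 0.83012.
kT = 339.0 meV / 0.83012 = 408 meV.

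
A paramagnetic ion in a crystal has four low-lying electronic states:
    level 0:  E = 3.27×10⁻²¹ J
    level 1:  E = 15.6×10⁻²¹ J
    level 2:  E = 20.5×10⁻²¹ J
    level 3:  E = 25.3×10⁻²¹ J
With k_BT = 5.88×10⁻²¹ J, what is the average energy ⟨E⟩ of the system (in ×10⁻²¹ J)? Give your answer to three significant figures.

Eᵢ/kT = 0.55612, 2.6531, 3.4864, 4.3027.
Z = Σ e^(−Eᵢ/kT) = e^(−0.55612) + e^(−2.6531) + e^(−3.4864) + e^(−4.3027) = 0.57343 + 0.070433 + 0.030611 + 0.013532 = 0.68801.
⟨E⟩ = Σ Eᵢ e^(−Eᵢ/kT) / Z = (3.27·0.57343 + 15.6·0.070433 + 20.5·0.030611 + 25.3·0.013532) / 0.68801 = 5.73 ×10⁻²¹ J.

5.73 ×10⁻²¹ J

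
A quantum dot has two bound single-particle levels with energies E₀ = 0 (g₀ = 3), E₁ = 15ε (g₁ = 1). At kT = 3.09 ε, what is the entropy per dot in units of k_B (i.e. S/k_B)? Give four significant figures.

Eᵢ/kT = 0, 4.85437.
Z = Σ gᵢe^(−Eᵢ/kT) = 3·e^(−0) + 1·e^(−4.85437) = 3.00000 + 0.00779424 = 3.00779.
⟨E⟩ = Σ EᵢPᵢ = 0.0388703 ε.
S/k_B = ln Z + ⟨E⟩/kT = ln(3.00779) + 0.0388703/3.09 = 1.10121 + 0.0125794 = 1.114.

1.114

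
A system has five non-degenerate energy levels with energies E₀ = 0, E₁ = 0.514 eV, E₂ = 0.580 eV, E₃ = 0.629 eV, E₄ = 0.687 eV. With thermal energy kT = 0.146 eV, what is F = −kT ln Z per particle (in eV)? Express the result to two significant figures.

-0.010 eV

Eᵢ/kT = 0, 3.521, 3.973, 4.308, 4.705.
Z = Σ e^(−Eᵢ/kT) = e^(−0) + e^(−3.521) + e^(−3.973) + e^(−4.308) + e^(−4.705) = 1.000 + 0.02957 + 0.01882 + 0.01346 + 0.009050 = 1.071.
F = −kT ln Z = −0.146 × ln(1.071) = −0.146 × 0.06859 = -0.010 eV.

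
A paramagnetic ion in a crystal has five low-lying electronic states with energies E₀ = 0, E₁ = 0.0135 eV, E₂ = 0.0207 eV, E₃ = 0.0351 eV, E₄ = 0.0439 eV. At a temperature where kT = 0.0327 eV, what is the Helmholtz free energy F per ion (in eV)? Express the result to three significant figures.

-0.0336 eV

Eᵢ/kT = 0, 0.41284, 0.63303, 1.0734, 1.3425.
Z = Σ e^(−Eᵢ/kT) = e^(−0) + e^(−0.41284) + e^(−0.63303) + e^(−1.0734) + e^(−1.3425) = 1.0000 + 0.66177 + 0.53098 + 0.34184 + 0.26119 = 2.7958.
F = −kT ln Z = −0.0327 × ln(2.7958) = −0.0327 × 1.0281 = -0.0336 eV.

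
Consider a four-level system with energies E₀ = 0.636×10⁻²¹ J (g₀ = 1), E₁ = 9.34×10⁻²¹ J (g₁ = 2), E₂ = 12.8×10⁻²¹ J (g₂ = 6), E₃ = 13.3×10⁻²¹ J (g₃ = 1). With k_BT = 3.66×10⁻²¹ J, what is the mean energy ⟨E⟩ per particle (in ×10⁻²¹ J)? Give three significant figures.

Eᵢ/kT = 0.17377, 2.5519, 3.4973, 3.6339.
Z = Σ gᵢe^(−Eᵢ/kT) = 1·e^(−0.17377) + 2·e^(−2.5519) + 6·e^(−3.4973) + 1·e^(−3.6339) = 0.84049 + 0.15587 + 0.18167 + 0.026413 = 1.2044.
⟨E⟩ = Σ Eᵢ gᵢe^(−Eᵢ/kT) / Z = (0.636·0.84049 + 9.34·0.15587 + 12.8·0.18167 + 13.3·0.026413) / 1.2044 = 3.87 ×10⁻²¹ J.

3.87 ×10⁻²¹ J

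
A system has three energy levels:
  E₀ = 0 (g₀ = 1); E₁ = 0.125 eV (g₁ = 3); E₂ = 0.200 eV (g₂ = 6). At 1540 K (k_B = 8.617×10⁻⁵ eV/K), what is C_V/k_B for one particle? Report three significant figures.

0.372

k_BT = 8.617×10⁻⁵ × 1540 K = 0.13270 eV.
Eᵢ/kT = 0, 0.94197, 1.5072.
Z = Σ gᵢe^(−Eᵢ/kT) = 1·e^(−0) + 3·e^(−0.94197) + 6·e^(−1.5072) = 1.0000 + 1.1696 + 1.3292 = 3.4988.
⟨E⟩ = 0.11777 eV, ⟨E²⟩ = 0.020419 eV².
C_V/k_B = (⟨E²⟩ − ⟨E⟩²)/(kT)² = (0.020419 − 0.013870)/0.017609 = 0.372.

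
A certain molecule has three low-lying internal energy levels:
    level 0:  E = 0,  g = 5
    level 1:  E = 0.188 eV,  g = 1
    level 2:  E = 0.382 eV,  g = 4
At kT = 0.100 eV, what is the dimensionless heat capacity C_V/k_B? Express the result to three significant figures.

Eᵢ/kT = 0, 1.8800, 3.8200.
Z = Σ gᵢe^(−Eᵢ/kT) = 5·e^(−0) + 1·e^(−1.8800) + 4·e^(−3.8200) = 5.0000 + 0.15259 + 0.087711 = 5.2403.
⟨E⟩ = 0.011868 eV, ⟨E²⟩ = 0.0034716 eV².
C_V/k_B = (⟨E²⟩ − ⟨E⟩²)/(kT)² = (0.0034716 − 0.00014085)/0.010000 = 0.333.

0.333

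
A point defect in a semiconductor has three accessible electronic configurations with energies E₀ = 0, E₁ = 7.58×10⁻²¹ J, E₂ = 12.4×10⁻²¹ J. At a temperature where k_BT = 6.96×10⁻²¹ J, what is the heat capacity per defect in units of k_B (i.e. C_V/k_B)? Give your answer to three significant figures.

Eᵢ/kT = 0, 1.0891, 1.7816.
Z = Σ e^(−Eᵢ/kT) = e^(−0) + e^(−1.0891) + e^(−1.7816) = 1.0000 + 0.33652 + 0.16837 = 1.5049.
⟨E⟩ = 3.0823, ⟨E²⟩ = 30.051.
C_V/k_B = (⟨E²⟩ − ⟨E⟩²)/(kT)² = (30.051 − 9.5006)/48.442 = 0.424.

0.424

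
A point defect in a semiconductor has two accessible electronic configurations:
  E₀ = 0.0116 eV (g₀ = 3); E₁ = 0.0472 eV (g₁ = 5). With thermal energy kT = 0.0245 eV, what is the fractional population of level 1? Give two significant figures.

0.28

Eᵢ/kT = 0.4735, 1.927.
Z = Σ gᵢe^(−Eᵢ/kT) = 3·e^(−0.4735) + 5·e^(−1.927) = 1.868 + 0.7279 = 2.596.
P₁ = g₁ e^(−E₁/kT) / Z = 0.7279/2.596 = 0.28.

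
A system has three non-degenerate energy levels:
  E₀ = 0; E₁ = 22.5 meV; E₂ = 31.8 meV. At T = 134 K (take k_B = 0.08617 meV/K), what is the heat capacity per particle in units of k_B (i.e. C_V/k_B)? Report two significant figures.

0.71

k_BT = 0.08617 × 134 K = 11.55 meV.
Eᵢ/kT = 0, 1.948, 2.753.
Z = Σ e^(−Eᵢ/kT) = e^(−0) + e^(−1.948) + e^(−2.753) = 1.000 + 0.1426 + 0.06374 = 1.206.
⟨E⟩ = 4.341 meV, ⟨E²⟩ = 113.3 meV².
C_V/k_B = (⟨E²⟩ − ⟨E⟩²)/(kT)² = (113.3 − 18.84)/133.4 = 0.71.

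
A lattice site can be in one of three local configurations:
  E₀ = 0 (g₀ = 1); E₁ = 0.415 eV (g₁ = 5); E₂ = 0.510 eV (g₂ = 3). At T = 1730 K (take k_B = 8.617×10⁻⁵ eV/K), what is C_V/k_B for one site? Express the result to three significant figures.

1.80

k_BT = 8.617×10⁻⁵ × 1730 K = 0.14907 eV.
Eᵢ/kT = 0, 2.7839, 3.4212.
Z = Σ gᵢe^(−Eᵢ/kT) = 1·e^(−0) + 5·e^(−2.7839) + 3·e^(−3.4212) = 1.0000 + 0.30899 + 0.098020 = 1.4070.
⟨E⟩ = 0.12667 eV, ⟨E²⟩ = 0.055942 eV².
C_V/k_B = (⟨E²⟩ − ⟨E⟩²)/(kT)² = (0.055942 − 0.016045)/0.022222 = 1.80.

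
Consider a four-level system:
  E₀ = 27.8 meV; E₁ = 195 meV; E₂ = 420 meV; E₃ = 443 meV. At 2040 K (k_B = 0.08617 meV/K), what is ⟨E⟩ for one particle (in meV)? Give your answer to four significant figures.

119.6 meV

k_BT = 0.08617 × 2040 K = 175.787 meV.
Eᵢ/kT = 0.158146, 1.10930, 2.38926, 2.52010.
Z = Σ e^(−Eᵢ/kT) = e^(−0.158146) + e^(−1.10930) + e^(−2.38926) + e^(−2.52010) = 0.853725 + 0.329790 + 0.0916975 + 0.0804516 = 1.35566.
⟨E⟩ = Σ Eᵢ e^(−Eᵢ/kT) / Z = (27.8·0.853725 + 195·0.329790 + 420·0.0916975 + 443·0.0804516) / 1.35566 = 119.6 meV.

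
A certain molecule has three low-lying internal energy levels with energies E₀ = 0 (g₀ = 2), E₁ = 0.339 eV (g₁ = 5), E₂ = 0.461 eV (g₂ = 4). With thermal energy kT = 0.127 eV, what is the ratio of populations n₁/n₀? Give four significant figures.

0.1733

n₁/n₀ = (g₁/g₀) exp[−(E₁−E₀)/kT] = (5/2) × exp(−(0.339 eV)/(0.127 eV)) = (5/2) × exp(-2.66929) = 0.1733.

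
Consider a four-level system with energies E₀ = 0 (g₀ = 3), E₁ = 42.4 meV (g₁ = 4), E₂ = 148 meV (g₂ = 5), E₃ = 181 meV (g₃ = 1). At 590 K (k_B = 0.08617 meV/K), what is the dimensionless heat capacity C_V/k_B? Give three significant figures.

0.553

k_BT = 0.08617 × 590 K = 50.840 meV.
Eᵢ/kT = 0, 0.83399, 2.9111, 3.5602.
Z = Σ gᵢe^(−Eᵢ/kT) = 3·e^(−0) + 4·e^(−0.83399) + 5·e^(−2.9111) + 1·e^(−3.5602) = 3.0000 + 1.7373 + 0.27208 + 0.028433 = 5.0378.
⟨E⟩ = 23.636 meV, ⟨E²⟩ = 1987.8 meV².
C_V/k_B = (⟨E²⟩ − ⟨E⟩²)/(kT)² = (1987.8 − 558.66)/2584.7 = 0.553.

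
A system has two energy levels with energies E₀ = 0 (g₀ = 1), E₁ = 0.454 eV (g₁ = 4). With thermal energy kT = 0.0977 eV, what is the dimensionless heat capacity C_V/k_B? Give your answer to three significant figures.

0.768

Eᵢ/kT = 0, 4.6469.
Z = Σ gᵢe^(−Eᵢ/kT) = 1·e^(−0) + 4·e^(−4.6469) = 1.0000 + 0.038365 = 1.0384.
⟨E⟩ = 0.016774 eV, ⟨E²⟩ = 0.0076152 eV².
C_V/k_B = (⟨E²⟩ − ⟨E⟩²)/(kT)² = (0.0076152 − 0.00028137)/0.0095453 = 0.768.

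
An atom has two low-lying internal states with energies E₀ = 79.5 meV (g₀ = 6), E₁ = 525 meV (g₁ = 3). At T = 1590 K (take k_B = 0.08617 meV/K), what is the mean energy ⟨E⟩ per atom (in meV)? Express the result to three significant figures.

k_BT = 0.08617 × 1590 K = 137.01 meV.
Eᵢ/kT = 0.58025, 3.8318.
Z = Σ gᵢe^(−Eᵢ/kT) = 6·e^(−0.58025) + 3·e^(−3.8318) = 3.3586 + 0.065012 = 3.4236.
⟨E⟩ = Σ Eᵢ gᵢe^(−Eᵢ/kT) / Z = (79.5·3.3586 + 525·0.065012) / 3.4236 = 88.0 meV.

88.0 meV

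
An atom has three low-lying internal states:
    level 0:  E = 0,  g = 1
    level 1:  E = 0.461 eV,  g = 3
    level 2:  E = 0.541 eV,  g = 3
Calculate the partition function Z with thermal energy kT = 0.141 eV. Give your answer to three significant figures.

Z = 1.18

Eᵢ/kT = 0, 3.2695, 3.8369.
Z = Σ gᵢe^(−Eᵢ/kT) = 1·e^(−0) + 3·e^(−3.2695) + 3·e^(−3.8369) = 1.0000 + 0.11408 + 0.064681 = 1.1788.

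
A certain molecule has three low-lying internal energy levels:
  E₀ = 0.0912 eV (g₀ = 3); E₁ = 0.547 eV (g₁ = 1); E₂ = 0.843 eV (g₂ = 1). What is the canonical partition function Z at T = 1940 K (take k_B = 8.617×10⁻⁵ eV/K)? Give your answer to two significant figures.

k_BT = 8.617×10⁻⁵ × 1940 K = 0.1672 eV.
Eᵢ/kT = 0.5455, 3.272, 5.042.
Z = Σ gᵢe^(−Eᵢ/kT) = 3·e^(−0.5455) + 1·e^(−3.272) + 1·e^(−5.042) = 1.739 + 0.03793 + 0.006461 = 1.783.

Z = 1.8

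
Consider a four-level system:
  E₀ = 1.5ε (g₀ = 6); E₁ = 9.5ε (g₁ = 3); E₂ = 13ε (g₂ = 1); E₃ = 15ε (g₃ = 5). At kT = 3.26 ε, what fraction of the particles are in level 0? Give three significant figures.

0.942

Eᵢ/kT = 0.46012, 2.9141, 3.9877, 4.6012.
Z = Σ gᵢe^(−Eᵢ/kT) = 6·e^(−0.46012) + 3·e^(−2.9141) + 1·e^(−3.9877) + 5·e^(−4.6012) = 3.7872 + 0.16276 + 0.018542 + 0.050199 = 4.0187.
P₀ = g₀ e^(−E₀/kT) / Z = 3.7872/4.0187 = 0.942.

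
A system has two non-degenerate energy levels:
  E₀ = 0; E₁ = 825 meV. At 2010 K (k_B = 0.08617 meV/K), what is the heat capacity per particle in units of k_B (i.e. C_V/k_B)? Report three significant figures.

0.190

k_BT = 0.08617 × 2010 K = 173.20 meV.
Eᵢ/kT = 0, 4.7633.
Z = Σ e^(−Eᵢ/kT) = e^(−0) + e^(−4.7633) = 1.0000 + 0.0085374 = 1.0085.
⟨E⟩ = 6.9840 meV, ⟨E²⟩ = 5761.8 meV².
C_V/k_B = (⟨E²⟩ − ⟨E⟩²)/(kT)² = (5761.8 − 48.776)/29998 = 0.190.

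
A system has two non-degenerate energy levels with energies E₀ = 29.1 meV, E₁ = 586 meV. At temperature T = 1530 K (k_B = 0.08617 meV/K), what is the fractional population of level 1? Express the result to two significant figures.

k_BT = 0.08617 × 1530 K = 131.8 meV.
Eᵢ/kT = 0.2208, 4.446.
Z = Σ e^(−Eᵢ/kT) = e^(−0.2208) + e^(−4.446) = 0.8019 + 0.01173 = 0.8136.
P₁ = e^(−E₁/kT) / Z = 0.01173/0.8136 = 0.014.

0.014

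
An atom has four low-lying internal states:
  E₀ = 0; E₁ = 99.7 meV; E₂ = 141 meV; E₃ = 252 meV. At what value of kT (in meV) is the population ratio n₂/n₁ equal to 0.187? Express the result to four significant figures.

24.63 meV

n₂/n₁ = exp[−(E₂−E₁)/kT] = 0.187.
⇒ (E₂−E₁)/kT = ln(1/0.187) = ln(5.34759) = 1.67665.
kT = 41.3 meV / 1.67665 = 24.63 meV.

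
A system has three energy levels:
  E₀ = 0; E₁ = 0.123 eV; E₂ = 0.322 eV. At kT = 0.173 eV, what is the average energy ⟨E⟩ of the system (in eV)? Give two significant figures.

Eᵢ/kT = 0, 0.7110, 1.861.
Z = Σ e^(−Eᵢ/kT) = e^(−0) + e^(−0.7110) + e^(−1.861) = 1.000 + 0.4912 + 0.1555 = 1.647.
⟨E⟩ = Σ Eᵢ e^(−Eᵢ/kT) / Z = (0·1.000 + 0.123·0.4912 + 0.322·0.1555) / 1.647 = 0.067 eV.

0.067 eV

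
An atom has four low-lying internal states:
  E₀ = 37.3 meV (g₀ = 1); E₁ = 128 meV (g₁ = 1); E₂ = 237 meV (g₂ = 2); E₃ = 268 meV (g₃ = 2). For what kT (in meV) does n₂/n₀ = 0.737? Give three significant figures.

200 meV

n₂/n₀ = (g₂/g₀) exp[−(E₂−E₀)/kT] = 0.737.
⇒ (E₂−E₀)/kT = ln((2/1)/0.737) = ln(2.7137) = 0.99831.
kT = 199.7 meV / 0.99831 = 200 meV.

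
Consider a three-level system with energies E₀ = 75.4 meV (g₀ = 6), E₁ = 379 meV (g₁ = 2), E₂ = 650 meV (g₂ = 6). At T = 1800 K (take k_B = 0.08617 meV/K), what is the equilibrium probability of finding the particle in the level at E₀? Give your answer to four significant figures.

0.9331

k_BT = 0.08617 × 1800 K = 155.106 meV.
Eᵢ/kT = 0.486119, 2.44349, 4.19068.
Z = Σ gᵢe^(−Eᵢ/kT) = 6·e^(−0.486119) + 2·e^(−2.44349) + 6·e^(−4.19068) = 3.69005 + 0.173714 + 0.0908159 = 3.95458.
P₀ = g₀ e^(−E₀/kT) / Z = 3.69005/3.95458 = 0.9331.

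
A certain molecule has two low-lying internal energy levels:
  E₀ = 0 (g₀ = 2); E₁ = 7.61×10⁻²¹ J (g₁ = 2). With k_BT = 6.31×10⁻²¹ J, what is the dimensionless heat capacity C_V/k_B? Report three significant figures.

0.258

Eᵢ/kT = 0, 1.2060.
Z = Σ gᵢe^(−Eᵢ/kT) = 2·e^(−0) + 2·e^(−1.2060) = 2.0000 + 0.59878 = 2.5988.
⟨E⟩ = 1.7534, ⟨E²⟩ = 13.343.
C_V/k_B = (⟨E²⟩ − ⟨E⟩²)/(kT)² = (13.343 − 3.0744)/39.816 = 0.258.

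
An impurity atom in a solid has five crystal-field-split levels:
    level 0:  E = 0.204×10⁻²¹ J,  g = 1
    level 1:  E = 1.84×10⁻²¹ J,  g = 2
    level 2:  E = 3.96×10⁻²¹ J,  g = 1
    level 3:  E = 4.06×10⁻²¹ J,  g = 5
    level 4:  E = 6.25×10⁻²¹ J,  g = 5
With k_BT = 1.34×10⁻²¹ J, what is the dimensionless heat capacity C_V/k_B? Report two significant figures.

Eᵢ/kT = 0.1522, 1.373, 2.955, 3.030, 4.664.
Z = Σ gᵢe^(−Eᵢ/kT) = 1·e^(−0.1522) + 2·e^(−1.373) + 1·e^(−2.955) + 5·e^(−3.030) + 5·e^(−4.664) = 0.8588 + 0.5067 + 0.05208 + 0.2416 + 0.04714 = 1.706.
⟨E⟩ = 1.518, ⟨E²⟩ = 4.919.
C_V/k_B = (⟨E²⟩ − ⟨E⟩²)/(kT)² = (4.919 − 2.304)/1.796 = 1.5.

1.5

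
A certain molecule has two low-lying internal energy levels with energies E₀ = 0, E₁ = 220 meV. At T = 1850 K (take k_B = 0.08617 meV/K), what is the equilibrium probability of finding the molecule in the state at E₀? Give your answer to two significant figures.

0.80

k_BT = 0.08617 × 1850 K = 159.4 meV.
Eᵢ/kT = 0, 1.380.
Z = Σ e^(−Eᵢ/kT) = e^(−0) + e^(−1.380) = 1.000 + 0.2516 = 1.252.
P₀ = e^(−E₀/kT) / Z = 1.000/1.252 = 0.80.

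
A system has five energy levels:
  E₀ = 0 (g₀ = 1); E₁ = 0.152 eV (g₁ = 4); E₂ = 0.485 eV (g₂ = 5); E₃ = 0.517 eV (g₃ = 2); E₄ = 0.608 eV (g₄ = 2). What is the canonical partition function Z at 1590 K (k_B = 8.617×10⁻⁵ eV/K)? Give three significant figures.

k_BT = 8.617×10⁻⁵ × 1590 K = 0.13701 eV.
Eᵢ/kT = 0, 1.1094, 3.5399, 3.7734, 4.4376.
Z = Σ gᵢe^(−Eᵢ/kT) = 1·e^(−0) + 4·e^(−1.1094) + 5·e^(−3.5399) + 2·e^(−3.7734) + 2·e^(−4.4376) = 1.0000 + 1.3190 + 0.14508 + 0.045948 + 0.023649 = 2.5337.

Z = 2.53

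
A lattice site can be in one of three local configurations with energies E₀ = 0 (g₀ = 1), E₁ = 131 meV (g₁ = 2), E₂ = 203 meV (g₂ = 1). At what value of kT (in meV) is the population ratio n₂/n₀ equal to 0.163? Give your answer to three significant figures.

112 meV

n₂/n₀ = (g₂/g₀) exp[−(E₂−E₀)/kT] = 0.163.
⇒ (E₂−E₀)/kT = ln((1/1)/0.163) = ln(6.1350) = 1.8140.
kT = 203 meV / 1.8140 = 112 meV.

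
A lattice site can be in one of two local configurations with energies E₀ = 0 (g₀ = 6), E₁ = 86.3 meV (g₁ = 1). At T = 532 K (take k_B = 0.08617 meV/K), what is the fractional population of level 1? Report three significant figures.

0.0247

k_BT = 0.08617 × 532 K = 45.842 meV.
Eᵢ/kT = 0, 1.8826.
Z = Σ gᵢe^(−Eᵢ/kT) = 6·e^(−0) + 1·e^(−1.8826) = 6.0000 + 0.15219 = 6.1522.
P₁ = g₁ e^(−E₁/kT) / Z = 0.15219/6.1522 = 0.0247.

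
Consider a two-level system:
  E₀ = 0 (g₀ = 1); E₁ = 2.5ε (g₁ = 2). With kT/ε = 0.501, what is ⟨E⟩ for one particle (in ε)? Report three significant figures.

Eᵢ/kT = 0, 4.9900.
Z = Σ gᵢe^(−Eᵢ/kT) = 1·e^(−0) + 2·e^(−4.9900) = 1.0000 + 0.013611 = 1.0136.
⟨E⟩ = Σ Eᵢ gᵢe^(−Eᵢ/kT) / Z = (0·1.0000 + 2.5·0.013611) / 1.0136 = 0.0336 ε.

0.0336 ε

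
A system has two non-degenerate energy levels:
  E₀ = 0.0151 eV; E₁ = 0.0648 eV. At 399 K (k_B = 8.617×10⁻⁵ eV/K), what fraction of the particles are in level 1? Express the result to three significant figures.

k_BT = 8.617×10⁻⁵ × 399 K = 0.034382 eV.
Eᵢ/kT = 0.43918, 1.8847.
Z = Σ e^(−Eᵢ/kT) = e^(−0.43918) + e^(−1.8847) = 0.64456 + 0.15187 = 0.79643.
P₁ = e^(−E₁/kT) / Z = 0.15187/0.79643 = 0.191.

0.191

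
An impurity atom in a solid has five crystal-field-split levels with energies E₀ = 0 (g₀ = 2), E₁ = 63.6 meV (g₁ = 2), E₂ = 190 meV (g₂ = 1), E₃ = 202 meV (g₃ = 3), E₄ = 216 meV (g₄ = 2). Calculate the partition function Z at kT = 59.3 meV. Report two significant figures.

Z = 2.9

Eᵢ/kT = 0, 1.073, 3.204, 3.406, 3.642.
Z = Σ gᵢe^(−Eᵢ/kT) = 2·e^(−0) + 2·e^(−1.073) + 1·e^(−3.204) + 3·e^(−3.406) + 2·e^(−3.642) = 2.000 + 0.6840 + 0.04060 + 0.09952 + 0.05240 = 2.877.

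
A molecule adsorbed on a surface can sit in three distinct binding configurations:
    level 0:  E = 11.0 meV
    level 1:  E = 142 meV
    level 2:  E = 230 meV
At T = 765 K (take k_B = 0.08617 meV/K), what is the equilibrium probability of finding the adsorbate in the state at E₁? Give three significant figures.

0.117

k_BT = 0.08617 × 765 K = 65.920 meV.
Eᵢ/kT = 0.16687, 2.1541, 3.4891.
Z = Σ e^(−Eᵢ/kT) = e^(−0.16687) + e^(−2.1541) + e^(−3.4891) = 0.84631 + 0.11601 + 0.030528 = 0.99285.
P₁ = e^(−E₁/kT) / Z = 0.11601/0.99285 = 0.117.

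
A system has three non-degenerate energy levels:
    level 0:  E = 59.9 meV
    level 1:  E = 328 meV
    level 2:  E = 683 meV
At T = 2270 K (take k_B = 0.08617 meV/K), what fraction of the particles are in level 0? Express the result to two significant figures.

k_BT = 0.08617 × 2270 K = 195.6 meV.
Eᵢ/kT = 0.3062, 1.677, 3.492.
Z = Σ e^(−Eᵢ/kT) = e^(−0.3062) + e^(−1.677) + e^(−3.492) = 0.7362 + 0.1869 + 0.03044 = 0.9535.
P₀ = e^(−E₀/kT) / Z = 0.7362/0.9535 = 0.77.

0.77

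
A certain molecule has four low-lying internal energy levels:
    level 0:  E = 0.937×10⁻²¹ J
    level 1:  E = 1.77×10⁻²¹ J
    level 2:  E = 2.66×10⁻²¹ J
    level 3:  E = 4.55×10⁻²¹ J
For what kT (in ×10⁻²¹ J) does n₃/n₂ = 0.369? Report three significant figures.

n₃/n₂ = exp[−(E₃−E₂)/kT] = 0.369.
⇒ (E₃−E₂)/kT = ln(1/0.369) = ln(2.7100) = 0.99695.
kT = 1.89 ×10⁻²¹ J / 0.99695 = 1.90 ×10⁻²¹ J.

1.90 ×10⁻²¹ J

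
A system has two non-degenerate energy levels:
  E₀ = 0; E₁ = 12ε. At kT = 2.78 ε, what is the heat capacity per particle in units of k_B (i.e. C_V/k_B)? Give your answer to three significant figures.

Eᵢ/kT = 0, 4.3165.
Z = Σ e^(−Eᵢ/kT) = e^(−0) + e^(−4.3165) = 1.0000 + 0.013347 = 1.0133.
⟨E⟩ = 0.15806 ε, ⟨E²⟩ = 1.8967 ε².
C_V/k_B = (⟨E²⟩ − ⟨E⟩²)/(kT)² = (1.8967 − 0.024983)/7.7284 = 0.242.

0.242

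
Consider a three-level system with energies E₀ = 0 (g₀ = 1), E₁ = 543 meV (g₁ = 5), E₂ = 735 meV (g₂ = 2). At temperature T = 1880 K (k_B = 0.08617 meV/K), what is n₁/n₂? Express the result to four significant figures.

8.178

k_BT = 0.08617 × 1880 K = 162.000 meV.
n₁/n₂ = (g₁/g₂) exp[−(E₁−E₂)/kT] = (5/2) × exp(−(-192 meV)/(162.000 meV)) = (5/2) × exp(1.18519) = 8.178.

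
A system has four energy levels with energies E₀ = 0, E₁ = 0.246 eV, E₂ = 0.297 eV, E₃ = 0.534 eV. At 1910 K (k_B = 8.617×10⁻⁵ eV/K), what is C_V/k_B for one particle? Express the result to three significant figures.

k_BT = 8.617×10⁻⁵ × 1910 K = 0.16458 eV.
Eᵢ/kT = 0, 1.4947, 1.8046, 3.2446.
Z = Σ e^(−Eᵢ/kT) = e^(−0) + e^(−1.4947) + e^(−1.8046) + e^(−3.2446) = 1.0000 + 0.22432 + 0.16454 + 0.038984 = 1.4278.
⟨E⟩ = 0.087455 eV, ⟨E²⟩ = 0.027459 eV².
C_V/k_B = (⟨E²⟩ − ⟨E⟩²)/(kT)² = (0.027459 − 0.0076484)/0.027087 = 0.731.

0.731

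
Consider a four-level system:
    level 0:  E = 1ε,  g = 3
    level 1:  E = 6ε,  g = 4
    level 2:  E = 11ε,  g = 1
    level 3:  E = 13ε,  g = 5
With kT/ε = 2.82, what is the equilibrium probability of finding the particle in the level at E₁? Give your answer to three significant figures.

Eᵢ/kT = 0.35461, 2.1277, 3.9007, 4.6099.
Z = Σ gᵢe^(−Eᵢ/kT) = 3·e^(−0.35461) + 4·e^(−2.1277) + 1·e^(−3.9007) + 5·e^(−4.6099) = 2.1043 + 0.47644 + 0.020228 + 0.049764 = 2.6507.
P₁ = g₁ e^(−E₁/kT) / Z = 0.47644/2.6507 = 0.180.

0.180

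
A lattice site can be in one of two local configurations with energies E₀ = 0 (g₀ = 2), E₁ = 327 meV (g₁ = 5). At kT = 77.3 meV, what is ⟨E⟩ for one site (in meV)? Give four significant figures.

Eᵢ/kT = 0, 4.23027.
Z = Σ gᵢe^(−Eᵢ/kT) = 2·e^(−0) + 5·e^(−4.23027) = 2.00000 + 0.0727423 = 2.07274.
⟨E⟩ = Σ Eᵢ gᵢe^(−Eᵢ/kT) / Z = (0·2.00000 + 327·0.0727423) / 2.07274 = 11.48 meV.

11.48 meV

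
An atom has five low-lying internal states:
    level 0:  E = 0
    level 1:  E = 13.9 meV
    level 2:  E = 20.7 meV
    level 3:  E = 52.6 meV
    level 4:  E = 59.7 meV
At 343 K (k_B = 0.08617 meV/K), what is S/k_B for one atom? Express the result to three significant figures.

1.38

k_BT = 0.08617 × 343 K = 29.556 meV.
Eᵢ/kT = 0, 0.47029, 0.70037, 1.7797, 2.0199.
Z = Σ e^(−Eᵢ/kT) = e^(−0) + e^(−0.47029) + e^(−0.70037) + e^(−1.7797) + e^(−2.0199) = 1.0000 + 0.62482 + 0.49640 + 0.16869 + 0.13267 = 2.4226.
⟨E⟩ = Σ EᵢPᵢ = 14.759 meV.
S/k_B = ln Z + ⟨E⟩/kT = ln(2.4226) + 14.759/29.556 = 0.88484 + 0.49936 = 1.38.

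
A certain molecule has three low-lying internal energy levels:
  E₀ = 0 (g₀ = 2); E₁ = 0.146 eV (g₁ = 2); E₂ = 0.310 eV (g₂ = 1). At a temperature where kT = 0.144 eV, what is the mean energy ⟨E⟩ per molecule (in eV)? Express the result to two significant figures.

Eᵢ/kT = 0, 1.014, 2.153.
Z = Σ gᵢe^(−Eᵢ/kT) = 2·e^(−0) + 2·e^(−1.014) + 1·e^(−2.153) = 2.000 + 0.7255 + 0.1161 = 2.842.
⟨E⟩ = Σ Eᵢ gᵢe^(−Eᵢ/kT) / Z = (0·2.000 + 0.146·0.7255 + 0.310·0.1161) / 2.842 = 0.050 eV.

0.050 eV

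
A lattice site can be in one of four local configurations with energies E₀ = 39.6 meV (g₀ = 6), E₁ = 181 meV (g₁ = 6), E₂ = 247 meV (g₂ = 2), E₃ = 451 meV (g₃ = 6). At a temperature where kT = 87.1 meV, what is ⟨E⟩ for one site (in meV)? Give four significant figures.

Eᵢ/kT = 0.454650, 2.07807, 2.83582, 5.17796.
Z = Σ gᵢe^(−Eᵢ/kT) = 6·e^(−0.454650) + 6·e^(−2.07807) + 2·e^(−2.83582) + 6·e^(−5.17796) = 3.80802 + 0.751029 + 0.117341 + 0.0338370 = 4.71023.
⟨E⟩ = Σ Eᵢ gᵢe^(−Eᵢ/kT) / Z = (39.6·3.80802 + 181·0.751029 + 247·0.117341 + 451·0.0338370) / 4.71023 = 70.27 meV.

70.27 meV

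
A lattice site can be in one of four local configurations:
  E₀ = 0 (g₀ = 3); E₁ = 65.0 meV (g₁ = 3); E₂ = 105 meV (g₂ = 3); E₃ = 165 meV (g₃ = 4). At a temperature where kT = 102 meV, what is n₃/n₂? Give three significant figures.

0.740

n₃/n₂ = (g₃/g₂) exp[−(E₃−E₂)/kT] = (4/3) × exp(−(60 meV)/(102 meV)) = (4/3) × exp(-0.58824) = 0.740.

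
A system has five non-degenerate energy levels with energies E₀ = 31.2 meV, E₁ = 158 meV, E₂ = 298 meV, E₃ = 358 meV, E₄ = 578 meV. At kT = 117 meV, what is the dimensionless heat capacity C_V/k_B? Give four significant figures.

Eᵢ/kT = 0.266667, 1.35043, 2.54701, 3.05983, 4.94017.
Z = Σ e^(−Eᵢ/kT) = e^(−0.266667) + e^(−1.35043) + e^(−2.54701) + e^(−3.05983) + e^(−4.94017) = 0.765928 + 0.259129 + 0.0783155 + 0.0468957 + 0.00715338 = 1.15742.
⟨E⟩ = 94.2620 meV, ⟨E²⟩ = 19499.7 meV².
C_V/k_B = (⟨E²⟩ − ⟨E⟩²)/(kT)² = (19499.7 − 8885.32)/13689.0 = 0.7754.

0.7754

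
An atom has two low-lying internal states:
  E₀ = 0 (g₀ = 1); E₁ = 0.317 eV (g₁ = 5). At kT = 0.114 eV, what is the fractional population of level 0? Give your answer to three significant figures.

0.763

Eᵢ/kT = 0, 2.7807.
Z = Σ gᵢe^(−Eᵢ/kT) = 1·e^(−0) + 5·e^(−2.7807) = 1.0000 + 0.30998 = 1.3100.
P₀ = g₀ e^(−E₀/kT) / Z = 1.0000/1.3100 = 0.763.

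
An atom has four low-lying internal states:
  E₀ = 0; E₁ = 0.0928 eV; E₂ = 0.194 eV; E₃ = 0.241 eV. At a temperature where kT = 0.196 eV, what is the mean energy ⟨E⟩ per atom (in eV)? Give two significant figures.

Eᵢ/kT = 0, 0.4735, 0.9898, 1.230.
Z = Σ e^(−Eᵢ/kT) = e^(−0) + e^(−0.4735) + e^(−0.9898) + e^(−1.230) = 1.000 + 0.6228 + 0.3717 + 0.2923 = 2.287.
⟨E⟩ = Σ Eᵢ e^(−Eᵢ/kT) / Z = (0·1.000 + 0.0928·0.6228 + 0.194·0.3717 + 0.241·0.2923) / 2.287 = 0.088 eV.

0.088 eV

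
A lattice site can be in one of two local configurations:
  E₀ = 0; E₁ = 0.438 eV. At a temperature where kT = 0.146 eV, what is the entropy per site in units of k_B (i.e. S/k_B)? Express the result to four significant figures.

Eᵢ/kT = 0, 3.00000.
Z = Σ e^(−Eᵢ/kT) = e^(−0) + e^(−3.00000) = 1.00000 + 0.0497871 = 1.04979.
⟨E⟩ = Σ EᵢPᵢ = 0.0207725 eV.
S/k_B = ln Z + ⟨E⟩/kT = ln(1.04979) + 0.0207725/0.146 = 0.0485901 + 0.142277 = 0.1909.

0.1909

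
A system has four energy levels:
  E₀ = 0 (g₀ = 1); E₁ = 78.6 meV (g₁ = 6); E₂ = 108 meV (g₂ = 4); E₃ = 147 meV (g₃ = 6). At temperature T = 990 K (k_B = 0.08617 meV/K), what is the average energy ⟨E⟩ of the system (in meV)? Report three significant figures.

k_BT = 0.08617 × 990 K = 85.308 meV.
Eᵢ/kT = 0, 0.92137, 1.2660, 1.7232.
Z = Σ gᵢe^(−Eᵢ/kT) = 1·e^(−0) + 6·e^(−0.92137) + 4·e^(−1.2660) + 6·e^(−1.7232) = 1.0000 + 2.3878 + 1.1278 + 1.0710 = 5.5866.
⟨E⟩ = Σ Eᵢ gᵢe^(−Eᵢ/kT) / Z = (0·1.0000 + 78.6·2.3878 + 108·1.1278 + 147·1.0710) / 5.5866 = 83.6 meV.

83.6 meV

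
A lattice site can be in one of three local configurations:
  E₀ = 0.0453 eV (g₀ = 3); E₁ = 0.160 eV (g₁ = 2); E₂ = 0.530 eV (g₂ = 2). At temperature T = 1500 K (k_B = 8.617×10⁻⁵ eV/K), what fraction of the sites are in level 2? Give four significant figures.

k_BT = 8.617×10⁻⁵ × 1500 K = 0.129255 eV.
Eᵢ/kT = 0.350470, 1.23786, 4.10042.
Z = Σ gᵢe^(−Eᵢ/kT) = 3·e^(−0.350470) + 2·e^(−1.23786) + 2·e^(−4.10042) = 2.11307 + 0.580008 + 0.0331314 = 2.72621.
P₂ = g₂ e^(−E₂/kT) / Z = 0.0331314/2.72621 = 0.01215.

0.01215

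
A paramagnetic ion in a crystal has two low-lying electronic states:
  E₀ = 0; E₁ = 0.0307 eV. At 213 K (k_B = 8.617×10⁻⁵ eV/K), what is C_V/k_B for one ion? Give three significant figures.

k_BT = 8.617×10⁻⁵ × 213 K = 0.018354 eV.
Eᵢ/kT = 0, 1.6727.
Z = Σ e^(−Eᵢ/kT) = e^(−0) + e^(−1.6727) = 1.0000 + 0.18774 = 1.1877.
⟨E⟩ = 0.0048528 eV, ⟨E²⟩ = 0.00014898 eV².
C_V/k_B = (⟨E²⟩ − ⟨E⟩²)/(kT)² = (0.00014898 − 0.000023550)/0.00033687 = 0.372.

0.372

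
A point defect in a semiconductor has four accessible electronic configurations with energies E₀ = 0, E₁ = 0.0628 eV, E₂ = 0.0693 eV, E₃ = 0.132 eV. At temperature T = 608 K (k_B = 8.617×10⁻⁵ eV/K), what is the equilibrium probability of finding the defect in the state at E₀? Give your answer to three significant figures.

0.607

k_BT = 8.617×10⁻⁵ × 608 K = 0.052391 eV.
Eᵢ/kT = 0, 1.1987, 1.3227, 2.5195.
Z = Σ e^(−Eᵢ/kT) = e^(−0) + e^(−1.1987) + e^(−1.3227) + e^(−2.5195) = 1.0000 + 0.30159 + 0.26642 + 0.080500 = 1.6485.
P₀ = e^(−E₀/kT) / Z = 1.0000/1.6485 = 0.607.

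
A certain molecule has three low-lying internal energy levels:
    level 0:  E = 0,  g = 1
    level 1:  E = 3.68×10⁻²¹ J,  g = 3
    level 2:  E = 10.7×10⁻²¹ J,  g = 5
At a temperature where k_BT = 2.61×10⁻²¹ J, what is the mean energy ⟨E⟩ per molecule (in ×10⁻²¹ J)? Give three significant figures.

1.97 ×10⁻²¹ J

Eᵢ/kT = 0, 1.4100, 4.0996.
Z = Σ gᵢe^(−Eᵢ/kT) = 1·e^(−0) + 3·e^(−1.4100) + 5·e^(−4.0996) = 1.0000 + 0.73243 + 0.082897 = 1.8153.
⟨E⟩ = Σ Eᵢ gᵢe^(−Eᵢ/kT) / Z = (0·1.0000 + 3.68·0.73243 + 10.7·0.082897) / 1.8153 = 1.97 ×10⁻²¹ J.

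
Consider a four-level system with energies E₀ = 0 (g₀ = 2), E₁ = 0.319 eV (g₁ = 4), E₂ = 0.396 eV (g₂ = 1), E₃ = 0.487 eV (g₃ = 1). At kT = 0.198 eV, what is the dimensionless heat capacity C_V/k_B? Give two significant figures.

Eᵢ/kT = 0, 1.611, 2.000, 2.460.
Z = Σ gᵢe^(−Eᵢ/kT) = 2·e^(−0) + 4·e^(−1.611) + 1·e^(−2.000) + 1·e^(−2.460) = 2.000 + 0.7988 + 0.1353 + 0.08543 = 3.020.
⟨E⟩ = 0.1159 eV, ⟨E²⟩ = 0.04065 eV².
C_V/k_B = (⟨E²⟩ − ⟨E⟩²)/(kT)² = (0.04065 − 0.01343)/0.03920 = 0.69.

0.69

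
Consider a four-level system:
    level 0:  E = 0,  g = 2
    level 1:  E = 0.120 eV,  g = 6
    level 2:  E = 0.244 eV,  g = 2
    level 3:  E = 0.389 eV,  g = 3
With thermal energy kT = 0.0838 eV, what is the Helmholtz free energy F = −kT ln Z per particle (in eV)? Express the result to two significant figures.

-0.11 eV

Eᵢ/kT = 0, 1.432, 2.912, 4.642.
Z = Σ gᵢe^(−Eᵢ/kT) = 2·e^(−0) + 6·e^(−1.432) + 2·e^(−2.912) + 3·e^(−4.642) = 2.000 + 1.433 + 0.1087 + 0.02892 = 3.571.
F = −kT ln Z = −0.0838 × ln(3.571) = −0.0838 × 1.273 = -0.11 eV.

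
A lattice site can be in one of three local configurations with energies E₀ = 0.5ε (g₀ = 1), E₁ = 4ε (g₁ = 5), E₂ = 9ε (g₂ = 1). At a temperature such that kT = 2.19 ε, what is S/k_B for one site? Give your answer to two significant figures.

1.5

Eᵢ/kT = 0.2283, 1.826, 4.110.
Z = Σ gᵢe^(−Eᵢ/kT) = 1·e^(−0.2283) + 5·e^(−1.826) + 1·e^(−4.110) = 0.7959 + 0.8053 + 0.01641 = 1.618.
⟨E⟩ = Σ EᵢPᵢ = 2.328 ε.
S/k_B = ln Z + ⟨E⟩/kT = ln(1.618) + 2.328/2.19 = 0.4812 + 1.063 = 1.5.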